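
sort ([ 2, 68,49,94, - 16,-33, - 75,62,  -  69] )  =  [- 75, - 69, - 33, - 16,  2, 49, 62 , 68  ,  94]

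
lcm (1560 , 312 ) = 1560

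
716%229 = 29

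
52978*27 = 1430406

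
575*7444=4280300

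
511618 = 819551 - 307933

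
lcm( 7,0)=0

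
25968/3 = 8656 = 8656.00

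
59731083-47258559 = 12472524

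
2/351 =2/351 = 0.01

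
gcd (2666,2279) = 43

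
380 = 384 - 4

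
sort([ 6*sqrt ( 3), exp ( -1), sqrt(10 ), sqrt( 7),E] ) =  [exp(-1 ), sqrt (7) , E, sqrt( 10), 6*sqrt( 3)]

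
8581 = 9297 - 716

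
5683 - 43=5640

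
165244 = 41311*4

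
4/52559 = 4/52559 = 0.00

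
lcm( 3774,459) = 33966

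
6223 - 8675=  - 2452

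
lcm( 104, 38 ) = 1976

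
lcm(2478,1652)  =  4956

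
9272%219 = 74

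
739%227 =58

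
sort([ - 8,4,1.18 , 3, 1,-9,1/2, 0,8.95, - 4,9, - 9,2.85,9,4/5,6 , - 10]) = [  -  10, -9, - 9 ,- 8, - 4, 0, 1/2,4/5,1,1.18,2.85,3, 4, 6,8.95,9,9]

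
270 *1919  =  518130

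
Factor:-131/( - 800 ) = 2^( - 5)*5^( - 2)*131^1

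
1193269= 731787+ 461482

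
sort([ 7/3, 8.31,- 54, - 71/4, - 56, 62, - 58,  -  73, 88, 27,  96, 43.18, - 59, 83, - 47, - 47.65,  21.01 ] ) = [-73 , - 59, - 58, - 56, - 54, - 47.65, - 47,  -  71/4,7/3,8.31,21.01,  27,43.18, 62 , 83, 88,96 ]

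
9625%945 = 175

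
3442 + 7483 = 10925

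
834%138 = 6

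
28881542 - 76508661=-47627119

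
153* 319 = 48807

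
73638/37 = 1990+8/37 = 1990.22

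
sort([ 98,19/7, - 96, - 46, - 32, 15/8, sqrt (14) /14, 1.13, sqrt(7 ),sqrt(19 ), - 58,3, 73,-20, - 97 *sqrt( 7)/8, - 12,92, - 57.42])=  [ - 96, - 58,  -  57.42,-46, - 97*sqrt( 7)/8, - 32, - 20,-12 , sqrt(14) /14, 1.13,15/8, sqrt( 7),19/7,3, sqrt(19),73, 92,98]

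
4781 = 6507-1726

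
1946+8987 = 10933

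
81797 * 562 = 45969914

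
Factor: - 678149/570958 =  - 2^( - 1)*31^ ( - 1 )*269^1 * 2521^1*9209^( - 1)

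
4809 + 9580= 14389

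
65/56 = 65/56 = 1.16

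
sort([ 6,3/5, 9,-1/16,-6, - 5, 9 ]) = [-6,-5, - 1/16, 3/5,6,9 , 9] 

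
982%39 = 7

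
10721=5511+5210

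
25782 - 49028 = -23246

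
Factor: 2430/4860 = 2^( - 1)=1/2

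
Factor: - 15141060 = -2^2*3^3*5^1*11^1*2549^1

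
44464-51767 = -7303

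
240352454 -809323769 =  - 568971315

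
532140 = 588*905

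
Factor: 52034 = 2^1 * 26017^1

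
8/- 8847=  - 1+8839/8847   =  - 0.00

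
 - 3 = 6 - 9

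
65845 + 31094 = 96939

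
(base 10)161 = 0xA1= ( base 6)425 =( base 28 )5L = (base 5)1121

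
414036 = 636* 651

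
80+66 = 146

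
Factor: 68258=2^1*34129^1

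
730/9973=730/9973 = 0.07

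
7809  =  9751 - 1942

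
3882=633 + 3249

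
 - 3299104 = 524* ( - 6296) 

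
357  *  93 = 33201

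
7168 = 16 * 448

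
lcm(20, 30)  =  60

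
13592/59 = 13592/59=230.37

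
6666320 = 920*7246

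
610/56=305/28=10.89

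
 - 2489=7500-9989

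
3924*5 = 19620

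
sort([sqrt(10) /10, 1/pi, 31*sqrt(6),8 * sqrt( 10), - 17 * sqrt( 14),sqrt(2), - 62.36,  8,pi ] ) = [-17 * sqrt( 14 ) ,  -  62.36, sqrt( 10)/10,1/pi,sqrt( 2),  pi,8,  8 *sqrt( 10),31 * sqrt( 6 )] 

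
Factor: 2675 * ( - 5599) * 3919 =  - 5^2*11^1 * 107^1*509^1*3919^1 = -58696136675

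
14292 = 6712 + 7580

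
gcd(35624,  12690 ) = 2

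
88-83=5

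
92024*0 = 0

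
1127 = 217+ 910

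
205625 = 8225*25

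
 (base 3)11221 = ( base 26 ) 53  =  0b10000101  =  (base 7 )250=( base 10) 133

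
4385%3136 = 1249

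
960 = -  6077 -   -  7037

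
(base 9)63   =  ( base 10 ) 57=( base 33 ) 1O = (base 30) 1r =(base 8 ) 71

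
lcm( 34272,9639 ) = 308448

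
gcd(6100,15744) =4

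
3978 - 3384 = 594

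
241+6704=6945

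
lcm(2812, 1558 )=115292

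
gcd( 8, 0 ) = 8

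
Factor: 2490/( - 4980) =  - 2^ (  -  1) = - 1/2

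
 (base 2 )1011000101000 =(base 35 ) 4m2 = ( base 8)13050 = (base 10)5672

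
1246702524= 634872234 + 611830290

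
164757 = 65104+99653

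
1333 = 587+746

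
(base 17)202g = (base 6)113420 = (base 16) 2694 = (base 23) IF9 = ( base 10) 9876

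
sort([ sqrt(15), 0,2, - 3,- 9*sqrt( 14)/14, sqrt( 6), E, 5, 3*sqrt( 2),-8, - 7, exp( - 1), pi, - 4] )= [-8, - 7,  -  4,  -  3, - 9*sqrt ( 14)/14,0, exp(-1),2, sqrt (6), E,pi, sqrt(15) , 3*sqrt(2 ),5] 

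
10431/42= 248+5/14 = 248.36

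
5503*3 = 16509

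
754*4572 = 3447288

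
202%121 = 81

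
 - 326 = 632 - 958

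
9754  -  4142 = 5612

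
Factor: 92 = 2^2 *23^1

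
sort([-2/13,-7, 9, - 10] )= [-10, - 7,-2/13,9 ] 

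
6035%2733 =569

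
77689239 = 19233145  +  58456094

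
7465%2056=1297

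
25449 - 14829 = 10620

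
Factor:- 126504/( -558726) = 2^2 *3^1*53^ ( - 1)= 12/53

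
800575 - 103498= 697077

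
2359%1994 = 365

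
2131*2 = 4262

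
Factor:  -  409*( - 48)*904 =17747328 = 2^7  *3^1 * 113^1*409^1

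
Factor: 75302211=3^1*2399^1 * 10463^1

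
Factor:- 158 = -2^1*79^1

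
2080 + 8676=10756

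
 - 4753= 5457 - 10210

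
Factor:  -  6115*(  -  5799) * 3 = 3^2*5^1*1223^1 * 1933^1 =106382655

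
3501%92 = 5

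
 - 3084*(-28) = 86352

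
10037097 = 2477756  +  7559341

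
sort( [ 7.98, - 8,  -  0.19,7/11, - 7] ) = [ - 8, - 7,-0.19,7/11, 7.98]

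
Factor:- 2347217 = -2347217^1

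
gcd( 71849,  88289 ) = 1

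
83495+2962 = 86457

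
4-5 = -1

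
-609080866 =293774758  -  902855624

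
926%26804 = 926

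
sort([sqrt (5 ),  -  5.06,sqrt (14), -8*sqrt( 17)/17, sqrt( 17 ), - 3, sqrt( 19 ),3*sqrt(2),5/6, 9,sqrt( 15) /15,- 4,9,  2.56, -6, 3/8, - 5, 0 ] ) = [ - 6,  -  5.06,-5,-4, - 3, - 8 * sqrt(17) /17, 0,sqrt (15 ) /15, 3/8, 5/6, sqrt( 5),2.56 , sqrt (14), sqrt( 17 ), 3*sqrt( 2 ), sqrt( 19 ), 9,9]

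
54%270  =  54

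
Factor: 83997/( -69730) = - 2^(-1 )*3^4*5^( - 1)*17^1*19^ ( - 1)*61^1 * 367^ (  -  1)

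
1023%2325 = 1023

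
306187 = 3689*83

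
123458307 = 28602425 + 94855882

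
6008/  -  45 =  -134 + 22/45 = - 133.51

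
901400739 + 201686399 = 1103087138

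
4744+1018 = 5762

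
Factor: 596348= 2^2* 149087^1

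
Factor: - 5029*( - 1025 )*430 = 2216531750 = 2^1*5^3 * 41^1*43^1*47^1*107^1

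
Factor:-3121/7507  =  -3121^1*7507^( - 1) 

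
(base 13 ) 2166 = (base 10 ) 4647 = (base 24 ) 81F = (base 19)CGB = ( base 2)1001000100111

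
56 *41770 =2339120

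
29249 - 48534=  - 19285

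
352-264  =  88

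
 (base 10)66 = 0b1000010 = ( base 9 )73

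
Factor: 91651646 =2^1*41^1*61^1*73^1*251^1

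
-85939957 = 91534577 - 177474534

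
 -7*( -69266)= 484862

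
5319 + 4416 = 9735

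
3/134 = 3/134 = 0.02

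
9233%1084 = 561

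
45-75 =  - 30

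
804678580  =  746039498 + 58639082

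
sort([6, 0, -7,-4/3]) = [ - 7,-4/3, 0,6]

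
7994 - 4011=3983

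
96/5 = 96/5 = 19.20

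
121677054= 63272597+58404457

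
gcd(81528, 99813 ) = 3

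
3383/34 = 199/2 = 99.50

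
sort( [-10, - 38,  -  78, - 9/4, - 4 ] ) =[ - 78,  -  38, - 10, - 4 ,-9/4]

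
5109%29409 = 5109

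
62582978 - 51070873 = 11512105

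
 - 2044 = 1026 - 3070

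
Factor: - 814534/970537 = -2^1*7^1 *73^1 *797^1*970537^(-1) 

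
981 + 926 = 1907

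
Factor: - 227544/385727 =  - 456/773 = - 2^3*3^1*19^1* 773^( - 1)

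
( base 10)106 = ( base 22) 4i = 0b1101010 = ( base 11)97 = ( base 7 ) 211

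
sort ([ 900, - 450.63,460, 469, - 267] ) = [ - 450.63, - 267,460, 469, 900]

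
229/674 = 229/674 = 0.34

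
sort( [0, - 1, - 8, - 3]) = [ - 8, - 3,-1,0]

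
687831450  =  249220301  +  438611149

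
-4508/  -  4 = 1127  +  0/1 = 1127.00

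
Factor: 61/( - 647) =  - 61^1 * 647^(-1)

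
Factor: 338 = 2^1*13^2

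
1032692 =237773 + 794919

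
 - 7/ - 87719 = 7/87719= 0.00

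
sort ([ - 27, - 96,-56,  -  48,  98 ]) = [-96, - 56 , - 48, - 27, 98]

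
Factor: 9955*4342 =2^1*5^1*11^1*13^1*167^1*181^1=43224610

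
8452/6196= 2113/1549 =1.36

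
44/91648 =11/22912 = 0.00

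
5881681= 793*7417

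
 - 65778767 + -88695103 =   -  154473870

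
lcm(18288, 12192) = 36576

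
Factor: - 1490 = -2^1*5^1*149^1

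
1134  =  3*378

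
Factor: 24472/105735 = 184/795 = 2^3*3^( - 1)* 5^(-1)*23^1*53^(- 1 )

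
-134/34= -4 + 1/17 = - 3.94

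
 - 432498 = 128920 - 561418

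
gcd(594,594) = 594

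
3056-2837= 219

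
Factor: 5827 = 5827^1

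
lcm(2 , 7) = 14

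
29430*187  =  5503410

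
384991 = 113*3407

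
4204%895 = 624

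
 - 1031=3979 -5010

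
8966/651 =13  +  503/651 = 13.77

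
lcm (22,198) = 198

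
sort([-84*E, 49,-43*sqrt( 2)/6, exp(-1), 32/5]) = [ - 84*E,-43*sqrt(2)/6, exp( - 1),32/5,49]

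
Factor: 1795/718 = 2^( - 1) * 5^1 = 5/2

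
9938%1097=65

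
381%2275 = 381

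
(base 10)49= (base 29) 1k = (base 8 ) 61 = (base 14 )37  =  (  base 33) 1G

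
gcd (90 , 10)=10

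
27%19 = 8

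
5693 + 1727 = 7420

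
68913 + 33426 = 102339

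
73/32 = 73/32 = 2.28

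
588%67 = 52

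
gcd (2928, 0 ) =2928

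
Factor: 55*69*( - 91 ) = - 3^1*5^1*7^1*11^1*13^1*23^1 = - 345345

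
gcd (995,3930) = 5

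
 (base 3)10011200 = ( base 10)2313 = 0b100100001001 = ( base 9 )3150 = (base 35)1v3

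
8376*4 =33504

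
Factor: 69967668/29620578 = 2^1*13^( - 1)*379751^( - 1) *5830639^1 = 11661278/4936763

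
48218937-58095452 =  - 9876515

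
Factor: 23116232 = 2^3 * 2889529^1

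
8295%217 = 49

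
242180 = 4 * 60545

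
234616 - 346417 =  - 111801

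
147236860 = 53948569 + 93288291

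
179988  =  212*849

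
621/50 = 12 + 21/50 = 12.42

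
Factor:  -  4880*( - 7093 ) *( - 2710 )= - 2^5 *5^2  *41^1*61^1*173^1*271^1= - 93803506400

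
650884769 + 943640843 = 1594525612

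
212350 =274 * 775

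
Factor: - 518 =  - 2^1*7^1 *37^1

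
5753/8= 5753/8 = 719.12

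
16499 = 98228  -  81729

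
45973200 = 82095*560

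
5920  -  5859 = 61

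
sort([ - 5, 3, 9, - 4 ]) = [-5, - 4, 3, 9 ] 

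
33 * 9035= 298155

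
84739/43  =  1970+ 29/43 = 1970.67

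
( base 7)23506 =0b1011111000010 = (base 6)44054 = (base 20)F42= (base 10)6082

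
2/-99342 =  - 1/49671=- 0.00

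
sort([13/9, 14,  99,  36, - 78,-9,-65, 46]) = [- 78, - 65, - 9,  13/9,14,36,46,99 ] 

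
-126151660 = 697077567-823229227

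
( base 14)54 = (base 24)32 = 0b1001010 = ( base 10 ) 74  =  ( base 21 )3B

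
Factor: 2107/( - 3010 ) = -2^( - 1 ) * 5^ ( - 1)*7^1 = - 7/10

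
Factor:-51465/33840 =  - 2^( -4 )*3^( - 1 )*73^1 = -73/48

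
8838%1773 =1746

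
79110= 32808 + 46302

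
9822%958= 242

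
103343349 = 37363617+65979732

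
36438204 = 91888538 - 55450334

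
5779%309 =217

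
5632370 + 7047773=12680143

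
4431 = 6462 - 2031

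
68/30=2 + 4/15 = 2.27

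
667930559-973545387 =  - 305614828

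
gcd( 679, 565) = 1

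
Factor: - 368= -2^4*23^1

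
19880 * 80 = 1590400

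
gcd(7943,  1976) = 13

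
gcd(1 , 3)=1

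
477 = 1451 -974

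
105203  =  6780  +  98423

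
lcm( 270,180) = 540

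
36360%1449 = 135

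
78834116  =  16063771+62770345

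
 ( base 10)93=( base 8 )135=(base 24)3l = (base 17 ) 58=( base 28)39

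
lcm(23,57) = 1311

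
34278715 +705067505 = 739346220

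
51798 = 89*582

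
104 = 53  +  51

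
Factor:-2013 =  - 3^1*11^1 * 61^1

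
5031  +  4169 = 9200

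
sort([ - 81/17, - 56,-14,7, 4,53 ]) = [-56, - 14, - 81/17,4, 7 , 53]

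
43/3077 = 43/3077 = 0.01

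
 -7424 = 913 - 8337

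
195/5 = 39 = 39.00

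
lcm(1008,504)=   1008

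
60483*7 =423381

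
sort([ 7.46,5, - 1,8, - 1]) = [ - 1, - 1,5, 7.46,  8]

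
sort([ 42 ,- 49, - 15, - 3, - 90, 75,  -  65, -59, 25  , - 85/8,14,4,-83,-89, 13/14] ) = [-90, - 89, - 83,  -  65,  -  59,  -  49, - 15, - 85/8, - 3, 13/14,  4,  14, 25, 42,75] 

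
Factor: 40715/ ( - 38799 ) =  - 85/81 = - 3^ ( - 4 )*5^1*17^1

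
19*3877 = 73663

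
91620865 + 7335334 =98956199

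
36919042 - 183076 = 36735966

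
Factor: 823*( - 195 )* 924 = -2^2* 3^2*5^1*7^1*11^1*13^1*823^1 = - 148288140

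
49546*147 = 7283262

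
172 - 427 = -255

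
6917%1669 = 241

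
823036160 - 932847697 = - 109811537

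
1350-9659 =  - 8309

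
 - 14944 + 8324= - 6620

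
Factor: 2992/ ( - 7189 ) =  - 2^4*7^(  -  1)*11^1*13^( - 1)*17^1*79^(-1)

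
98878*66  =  6525948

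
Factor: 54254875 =5^3 * 434039^1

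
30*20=600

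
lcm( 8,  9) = 72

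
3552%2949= 603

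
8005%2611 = 172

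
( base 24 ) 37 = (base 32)2f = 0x4F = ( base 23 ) 3A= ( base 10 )79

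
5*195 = 975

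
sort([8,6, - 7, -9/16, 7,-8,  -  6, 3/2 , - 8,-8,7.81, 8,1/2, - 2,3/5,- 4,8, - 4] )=[ - 8, - 8, - 8, - 7, - 6,-4,-4,  -  2,  -  9/16,1/2,3/5,3/2 , 6,  7, 7.81,8 , 8,8] 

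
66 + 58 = 124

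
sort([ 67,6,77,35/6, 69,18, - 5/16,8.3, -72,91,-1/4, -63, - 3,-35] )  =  [ - 72, - 63, - 35, - 3, - 5/16, - 1/4,35/6, 6,8.3, 18, 67,69 , 77,91]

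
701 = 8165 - 7464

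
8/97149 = 8/97149 =0.00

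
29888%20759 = 9129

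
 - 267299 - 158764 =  - 426063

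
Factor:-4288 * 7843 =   -  2^6*11^1 * 23^1 * 31^1*67^1 =-33630784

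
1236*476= 588336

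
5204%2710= 2494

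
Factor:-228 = - 2^2*3^1*19^1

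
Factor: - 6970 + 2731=-3^3*157^1 = -  4239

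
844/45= 844/45 = 18.76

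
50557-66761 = - 16204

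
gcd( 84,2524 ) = 4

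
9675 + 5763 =15438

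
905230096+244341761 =1149571857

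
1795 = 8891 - 7096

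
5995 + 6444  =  12439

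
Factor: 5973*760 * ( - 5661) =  - 25697996280 = -  2^3 * 3^3*5^1*11^1*17^1 * 19^1 * 37^1 *181^1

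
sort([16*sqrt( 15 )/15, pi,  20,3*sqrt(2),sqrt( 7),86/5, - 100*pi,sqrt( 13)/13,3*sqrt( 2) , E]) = [-100*pi,sqrt( 13)/13,sqrt (7),  E,pi,16*sqrt(15)/15,3* sqrt(2),3*sqrt( 2), 86/5,20]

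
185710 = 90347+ 95363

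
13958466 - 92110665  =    -  78152199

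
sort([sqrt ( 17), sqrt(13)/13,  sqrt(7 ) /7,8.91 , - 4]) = [ - 4, sqrt(13)/13,sqrt (7)/7, sqrt(17) , 8.91] 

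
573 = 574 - 1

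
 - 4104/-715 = 5 + 529/715 = 5.74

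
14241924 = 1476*9649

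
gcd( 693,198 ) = 99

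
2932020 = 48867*60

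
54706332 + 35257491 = 89963823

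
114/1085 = 114/1085 = 0.11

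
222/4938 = 37/823 = 0.04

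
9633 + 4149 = 13782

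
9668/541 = 9668/541=   17.87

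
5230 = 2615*2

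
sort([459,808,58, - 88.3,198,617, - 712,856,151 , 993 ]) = [ - 712, - 88.3,58,151,198,459, 617, 808, 856,993]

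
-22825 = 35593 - 58418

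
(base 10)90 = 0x5a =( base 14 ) 66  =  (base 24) 3I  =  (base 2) 1011010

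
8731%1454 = 7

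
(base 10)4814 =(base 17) GB3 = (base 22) 9ki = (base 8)11316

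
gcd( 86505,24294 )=3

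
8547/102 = 83 + 27/34 = 83.79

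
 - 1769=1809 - 3578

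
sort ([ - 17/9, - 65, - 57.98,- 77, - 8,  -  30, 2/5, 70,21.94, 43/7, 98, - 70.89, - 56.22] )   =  [  -  77,- 70.89, - 65, - 57.98, - 56.22  , - 30 ,  -  8,-17/9, 2/5, 43/7,  21.94, 70,98]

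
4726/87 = 54 + 28/87=54.32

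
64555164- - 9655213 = 74210377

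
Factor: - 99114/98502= - 16519/16417= - 16417^( -1 )*16519^1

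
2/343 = 2/343 = 0.01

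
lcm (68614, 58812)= 411684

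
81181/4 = 81181/4 = 20295.25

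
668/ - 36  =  - 167/9  =  -  18.56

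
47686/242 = 197 + 6/121 = 197.05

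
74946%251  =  148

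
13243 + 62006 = 75249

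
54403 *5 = 272015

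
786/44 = 17  +  19/22 = 17.86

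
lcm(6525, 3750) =326250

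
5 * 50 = 250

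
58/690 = 29/345  =  0.08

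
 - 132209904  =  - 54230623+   -  77979281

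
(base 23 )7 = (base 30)7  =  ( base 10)7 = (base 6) 11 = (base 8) 7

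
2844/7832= 711/1958= 0.36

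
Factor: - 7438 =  - 2^1*3719^1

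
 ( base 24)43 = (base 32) 33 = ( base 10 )99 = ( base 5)344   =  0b1100011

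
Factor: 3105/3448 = 2^( - 3)*3^3*5^1*23^1*431^( - 1 ) 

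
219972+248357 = 468329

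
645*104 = 67080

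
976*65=63440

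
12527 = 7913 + 4614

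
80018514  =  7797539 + 72220975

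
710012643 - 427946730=282065913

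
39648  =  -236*( - 168 )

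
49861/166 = 49861/166= 300.37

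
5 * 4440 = 22200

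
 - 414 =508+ - 922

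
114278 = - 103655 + 217933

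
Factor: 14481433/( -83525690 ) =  - 2^(-1)*5^(-1)*17^1*31^1 * 2339^( - 1 )*3571^( - 1) * 27479^1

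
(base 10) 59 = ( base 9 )65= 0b111011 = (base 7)113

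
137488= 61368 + 76120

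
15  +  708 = 723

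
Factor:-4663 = -4663^1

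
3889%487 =480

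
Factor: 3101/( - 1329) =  - 7/3 = - 3^(- 1)  *7^1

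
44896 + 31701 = 76597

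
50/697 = 50/697 = 0.07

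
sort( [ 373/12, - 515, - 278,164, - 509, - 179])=[-515, - 509, - 278,-179,373/12,164]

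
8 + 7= 15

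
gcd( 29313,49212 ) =9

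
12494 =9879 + 2615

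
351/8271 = 39/919=0.04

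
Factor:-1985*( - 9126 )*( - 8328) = -2^4*3^4*5^1*13^2*347^1*397^1 = - 150862636080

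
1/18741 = 1/18741 = 0.00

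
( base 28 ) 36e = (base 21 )5FE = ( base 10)2534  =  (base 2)100111100110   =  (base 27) 3cn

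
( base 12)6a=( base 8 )122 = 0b1010010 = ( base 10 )82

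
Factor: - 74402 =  - 2^1*37201^1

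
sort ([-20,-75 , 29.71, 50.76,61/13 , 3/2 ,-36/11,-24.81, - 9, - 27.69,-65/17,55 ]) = [  -  75, - 27.69 , - 24.81,  -  20, - 9,  -  65/17,-36/11 , 3/2,61/13, 29.71, 50.76,55]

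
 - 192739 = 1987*( - 97 ) 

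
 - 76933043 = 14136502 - 91069545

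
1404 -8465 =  - 7061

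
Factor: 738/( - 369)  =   - 2^1 = - 2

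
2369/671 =2369/671 = 3.53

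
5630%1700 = 530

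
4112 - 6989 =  - 2877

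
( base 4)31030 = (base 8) 1514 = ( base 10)844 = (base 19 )268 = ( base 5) 11334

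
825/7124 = 825/7124 = 0.12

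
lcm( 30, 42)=210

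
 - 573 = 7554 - 8127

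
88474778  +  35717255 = 124192033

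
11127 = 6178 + 4949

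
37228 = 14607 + 22621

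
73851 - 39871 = 33980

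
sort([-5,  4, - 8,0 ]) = [-8, - 5,  0,  4]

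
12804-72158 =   -  59354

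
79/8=79/8 = 9.88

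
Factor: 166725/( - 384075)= - 13^1*19^1*569^( - 1 )= -  247/569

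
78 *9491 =740298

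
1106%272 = 18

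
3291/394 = 8  +  139/394 = 8.35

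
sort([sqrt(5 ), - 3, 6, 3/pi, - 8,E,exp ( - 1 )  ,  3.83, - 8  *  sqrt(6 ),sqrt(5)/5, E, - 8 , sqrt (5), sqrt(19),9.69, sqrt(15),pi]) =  [ - 8*sqrt (6),-8,- 8, - 3, exp( - 1),  sqrt( 5) /5,3/pi,sqrt (5),sqrt(5),E,E,pi,3.83, sqrt (15 ),sqrt(19 ),6,9.69 ] 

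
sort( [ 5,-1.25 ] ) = [ - 1.25,5]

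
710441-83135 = 627306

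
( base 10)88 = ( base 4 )1120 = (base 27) 37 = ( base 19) 4C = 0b1011000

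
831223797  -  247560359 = 583663438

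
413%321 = 92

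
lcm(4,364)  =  364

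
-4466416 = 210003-4676419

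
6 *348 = 2088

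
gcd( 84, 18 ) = 6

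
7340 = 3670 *2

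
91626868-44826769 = 46800099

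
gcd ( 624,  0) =624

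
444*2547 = 1130868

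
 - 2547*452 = -1151244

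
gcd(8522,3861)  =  1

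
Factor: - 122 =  - 2^1 *61^1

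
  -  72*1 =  - 72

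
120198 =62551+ 57647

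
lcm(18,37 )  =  666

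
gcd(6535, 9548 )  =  1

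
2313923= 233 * 9931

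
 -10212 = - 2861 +-7351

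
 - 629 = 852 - 1481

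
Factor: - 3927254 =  - 2^1*37^1*73^1*727^1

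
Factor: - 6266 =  - 2^1*13^1*241^1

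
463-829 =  - 366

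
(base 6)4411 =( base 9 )1347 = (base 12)707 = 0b1111110111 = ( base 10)1015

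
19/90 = 19/90 = 0.21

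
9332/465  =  9332/465 =20.07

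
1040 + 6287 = 7327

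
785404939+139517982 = 924922921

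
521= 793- 272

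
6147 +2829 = 8976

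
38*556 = 21128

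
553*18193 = 10060729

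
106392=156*682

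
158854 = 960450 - 801596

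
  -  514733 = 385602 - 900335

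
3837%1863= 111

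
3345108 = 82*40794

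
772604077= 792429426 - 19825349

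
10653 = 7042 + 3611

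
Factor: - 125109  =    -  3^2*13901^1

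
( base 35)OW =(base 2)1101101000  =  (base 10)872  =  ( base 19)27H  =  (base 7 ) 2354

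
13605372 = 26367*516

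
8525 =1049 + 7476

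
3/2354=3/2354 =0.00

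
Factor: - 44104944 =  - 2^4 * 3^1 * 13^2*5437^1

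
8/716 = 2/179=0.01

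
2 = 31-29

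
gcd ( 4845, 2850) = 285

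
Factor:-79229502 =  - 2^1*3^4*11^1*173^1*257^1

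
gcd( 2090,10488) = 38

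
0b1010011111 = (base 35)j6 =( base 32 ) KV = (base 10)671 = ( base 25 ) 11l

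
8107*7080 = 57397560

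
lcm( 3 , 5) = 15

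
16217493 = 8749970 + 7467523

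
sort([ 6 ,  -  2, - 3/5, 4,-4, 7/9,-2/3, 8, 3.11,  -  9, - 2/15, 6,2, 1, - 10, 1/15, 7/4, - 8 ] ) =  [-10, - 9,  -  8,  -  4,-2, - 2/3, -3/5, - 2/15, 1/15, 7/9,  1,7/4,  2, 3.11, 4,  6, 6,8]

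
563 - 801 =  - 238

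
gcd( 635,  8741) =1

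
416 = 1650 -1234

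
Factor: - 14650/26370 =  - 5/9 =- 3^(  -  2 )  *  5^1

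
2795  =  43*65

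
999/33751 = 999/33751 = 0.03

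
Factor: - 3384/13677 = -2^3 * 3^1*97^(  -  1 ) = -24/97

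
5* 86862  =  434310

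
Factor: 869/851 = 11^1*23^( -1)*37^( - 1) *79^1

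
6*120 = 720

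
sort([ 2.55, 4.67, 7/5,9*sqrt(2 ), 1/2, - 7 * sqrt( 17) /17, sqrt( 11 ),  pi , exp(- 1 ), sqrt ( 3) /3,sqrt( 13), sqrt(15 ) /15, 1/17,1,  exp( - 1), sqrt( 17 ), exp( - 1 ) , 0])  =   [ - 7*sqrt( 17 )/17, 0, 1/17,  sqrt( 15) /15, exp( - 1),exp( -1 ),exp(-1), 1/2, sqrt(3 )/3, 1, 7/5,  2.55,pi, sqrt(11 ), sqrt( 13 ), sqrt( 17),  4.67, 9*sqrt (2) ]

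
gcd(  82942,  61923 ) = 1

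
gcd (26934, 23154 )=6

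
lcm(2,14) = 14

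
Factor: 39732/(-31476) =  - 77/61= - 7^1*11^1*61^ (-1)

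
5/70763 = 5/70763= 0.00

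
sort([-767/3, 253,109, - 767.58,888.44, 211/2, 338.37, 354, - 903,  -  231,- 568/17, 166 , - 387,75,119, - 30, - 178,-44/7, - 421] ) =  [ - 903, - 767.58, - 421, - 387, - 767/3, - 231, - 178,-568/17, - 30, - 44/7, 75,211/2 , 109, 119, 166,253,338.37, 354, 888.44] 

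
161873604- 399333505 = - 237459901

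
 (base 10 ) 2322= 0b100100010010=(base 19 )684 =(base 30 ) 2HC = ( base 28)2QQ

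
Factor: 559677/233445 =5^( - 1) * 79^(  -  1 )*947^1 = 947/395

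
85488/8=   10686 = 10686.00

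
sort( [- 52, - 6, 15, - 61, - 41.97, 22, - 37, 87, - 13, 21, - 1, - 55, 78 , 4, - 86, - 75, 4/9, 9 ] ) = [ - 86, - 75, - 61,  -  55, - 52,-41.97, - 37, - 13, - 6, - 1, 4/9, 4, 9 , 15,21,  22, 78,87 ]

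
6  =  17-11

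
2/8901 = 2/8901 = 0.00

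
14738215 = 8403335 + 6334880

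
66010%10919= 496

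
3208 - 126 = 3082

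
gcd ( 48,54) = 6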